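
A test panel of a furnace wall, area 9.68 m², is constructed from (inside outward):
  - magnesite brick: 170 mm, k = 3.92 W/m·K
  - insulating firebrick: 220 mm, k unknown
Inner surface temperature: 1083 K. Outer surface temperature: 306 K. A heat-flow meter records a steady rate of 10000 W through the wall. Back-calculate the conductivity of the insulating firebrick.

k ≈ 0.31 W/(m·K)

Thermal resistances in series:
R_magnesite brick = L/(kA) = 0.17/(3.92×9.68) = 0.00448 K/W
Sum of known resistances R_other = 0.00448 K/W
Total R = ΔT/Q = 777/10000 = 0.0777 K/W
R_insulating firebrick = R_total − R_other = 0.07322 K/W
k = L/(R·A) = 0.22/(0.07322×9.68)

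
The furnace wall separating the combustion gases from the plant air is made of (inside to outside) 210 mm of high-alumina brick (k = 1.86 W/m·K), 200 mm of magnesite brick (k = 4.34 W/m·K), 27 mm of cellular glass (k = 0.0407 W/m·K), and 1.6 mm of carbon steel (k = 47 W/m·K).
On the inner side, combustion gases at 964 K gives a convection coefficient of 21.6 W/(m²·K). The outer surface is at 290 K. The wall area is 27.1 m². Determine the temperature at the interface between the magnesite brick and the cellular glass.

T ≈ 805 K

Model the wall as resistances in series:
R_inner film = 1/(h_i·A) = 1/(21.6×27.1) = 0.001708 K/W
R_high-alumina brick = L/(kA) = 0.21/(1.86×27.1) = 0.004166 K/W
R_magnesite brick = L/(kA) = 0.2/(4.34×27.1) = 0.0017 K/W
R_cellular glass = L/(kA) = 0.027/(0.0407×27.1) = 0.02448 K/W
R_carbon steel = L/(kA) = 0.0016/(47×27.1) = 1.256×10^-6 K/W
R_total = 0.03206 K/W;  Q = ΔT/R_total = 674/0.03206 = 21030 W
T_interface = T_inner − Q·ΣR(inner→interface) = 964 − 21000×0.007575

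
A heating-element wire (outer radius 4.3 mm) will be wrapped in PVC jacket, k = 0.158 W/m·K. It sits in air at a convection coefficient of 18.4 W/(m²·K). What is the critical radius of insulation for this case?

r_cr ≈ 8.59 mm

For a cylinder r_cr = k/h = 0.158/18.4
r_cr = 8.59 mm; since the bare radius (4.3 mm) is below r_cr, adding a thin layer of insulation will *increase* heat loss.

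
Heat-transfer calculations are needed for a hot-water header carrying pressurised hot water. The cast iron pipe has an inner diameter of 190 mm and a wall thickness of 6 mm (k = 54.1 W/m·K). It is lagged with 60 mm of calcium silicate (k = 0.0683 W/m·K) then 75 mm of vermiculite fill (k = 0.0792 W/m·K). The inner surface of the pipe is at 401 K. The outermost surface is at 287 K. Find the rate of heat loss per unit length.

For a radial system each layer contributes R = ln(r_out/r_in)/(2πkL); films add R = 1/(hA).
R_cast iron pipe wall = ln(101/95)/(2π×54.1×1) = 1.802×10^-4 K/W
R_calcium silicate = ln(161/101)/(2π×0.0683×1) = 1.087 K/W
R_vermiculite fill = ln(236/161)/(2π×0.0792×1) = 0.7685 K/W
R_total = 1.855 K/W
Q = ΔT/R_total = 114/1.855

q′ ≈ 61.4 W/m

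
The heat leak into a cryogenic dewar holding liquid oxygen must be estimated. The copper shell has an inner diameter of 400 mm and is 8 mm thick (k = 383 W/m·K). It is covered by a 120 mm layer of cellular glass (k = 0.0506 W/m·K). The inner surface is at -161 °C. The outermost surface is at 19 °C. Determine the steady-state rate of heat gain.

Q ≈ 65.1 W

Radial (spherical) resistances in series:
R_copper shell = (1/0.2 − 1/0.208)/(4π×383) = 3.996×10^-5 K/W
R_cellular glass = (1/0.208 − 1/0.328)/(4π×0.0506) = 2.766 K/W
R_total = 2.766 K/W
Q = ΔT/R_total = 180/2.766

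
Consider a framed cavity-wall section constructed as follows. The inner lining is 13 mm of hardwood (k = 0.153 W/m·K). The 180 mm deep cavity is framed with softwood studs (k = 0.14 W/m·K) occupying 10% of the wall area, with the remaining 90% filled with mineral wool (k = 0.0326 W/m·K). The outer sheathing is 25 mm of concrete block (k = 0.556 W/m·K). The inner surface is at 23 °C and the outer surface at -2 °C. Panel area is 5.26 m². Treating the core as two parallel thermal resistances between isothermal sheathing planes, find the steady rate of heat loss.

Q ≈ 30.7 W

Sheathing layers in series; stud and cavity paths in parallel between them.
R_inner = 0.013/(0.153×5.26) = 0.01615 K/W
R_stud  = 0.18/(0.14×0.1×5.26) = 2.444 K/W
R_cav   = 0.18/(0.0326×0.9×5.26) = 1.166 K/W
1/R_core = 1/R_stud + 1/R_cav → R_core = 0.7896 K/W
R_outer = 0.025/(0.556×5.26) = 0.008548 K/W
R_total = 0.8143 K/W
Q = ΔT/R_total = 25/0.8143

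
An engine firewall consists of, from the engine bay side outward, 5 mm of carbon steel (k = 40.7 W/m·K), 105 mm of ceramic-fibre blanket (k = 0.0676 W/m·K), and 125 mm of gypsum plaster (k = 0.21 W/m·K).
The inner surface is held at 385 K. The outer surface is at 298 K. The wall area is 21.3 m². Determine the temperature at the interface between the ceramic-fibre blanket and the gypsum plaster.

Series thermal resistances:
R_carbon steel = L/(kA) = 0.005/(40.7×21.3) = 5.768×10^-6 K/W
R_ceramic-fibre blanket = L/(kA) = 0.105/(0.0676×21.3) = 0.07292 K/W
R_gypsum plaster = L/(kA) = 0.125/(0.21×21.3) = 0.02795 K/W
R_total = 0.1009 K/W;  Q = ΔT/R_total = 87/0.1009 = 862.5 W
T_interface = T_inner − Q·ΣR(inner→interface) = 385 − 862×0.07293

T ≈ 322 K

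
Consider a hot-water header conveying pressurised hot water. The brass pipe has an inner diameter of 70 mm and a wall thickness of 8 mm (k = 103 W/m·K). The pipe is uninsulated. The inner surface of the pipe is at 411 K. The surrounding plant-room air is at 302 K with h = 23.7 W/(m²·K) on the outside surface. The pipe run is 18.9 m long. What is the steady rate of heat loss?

Q ≈ 13200 W

Cylindrical conduction, so R = ln(r₂/r₁)/(2πkL) per layer, in series:
R_brass pipe wall = ln(43/35)/(2π×103×18.9) = 1.683×10^-5 K/W
R_outer film = 1/(h_o·2πr_oL) = 1/(23.7×2π×0.043×18.9) = 0.008263 K/W
R_total = 0.00828 K/W
Q = ΔT/R_total = 109/0.00828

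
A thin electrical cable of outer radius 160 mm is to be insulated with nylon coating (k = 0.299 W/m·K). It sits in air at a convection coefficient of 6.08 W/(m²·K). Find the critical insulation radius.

r_cr ≈ 49.2 mm

For a cylinder r_cr = k/h = 0.299/6.08
r_cr = 49.2 mm; since the bare radius (160 mm) is above r_cr, any added insulation will reduce heat loss.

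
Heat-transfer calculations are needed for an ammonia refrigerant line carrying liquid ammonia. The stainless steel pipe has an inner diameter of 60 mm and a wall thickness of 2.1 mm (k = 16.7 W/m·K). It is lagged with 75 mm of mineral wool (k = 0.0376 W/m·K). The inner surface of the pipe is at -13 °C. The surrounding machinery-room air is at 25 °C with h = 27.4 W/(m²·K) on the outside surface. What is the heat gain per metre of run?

Per-layer cylindrical resistances, series-summed:
R_stainless steel pipe wall = ln(32.1/30)/(2π×16.7×1) = 6.448×10^-4 K/W
R_mineral wool = ln(107.1/32.1)/(2π×0.0376×1) = 5.1 K/W
R_outer film = 1/(h_o·2πr_oL) = 1/(27.4×2π×0.1071×1) = 0.05424 K/W
R_total = 5.155 K/W
Q = ΔT/R_total = 38/5.155

q′ ≈ 7.37 W/m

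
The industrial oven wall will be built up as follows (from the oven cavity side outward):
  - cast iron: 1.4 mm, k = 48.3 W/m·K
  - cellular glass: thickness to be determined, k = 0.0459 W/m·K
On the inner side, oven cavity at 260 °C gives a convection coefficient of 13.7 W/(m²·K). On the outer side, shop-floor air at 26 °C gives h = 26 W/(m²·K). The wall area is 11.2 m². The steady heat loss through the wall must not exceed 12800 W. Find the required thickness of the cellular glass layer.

Thermal resistances in series:
R_inner film = 1/(h_i·A) = 1/(13.7×11.2) = 0.006517 K/W
R_cast iron = L/(kA) = 0.0014/(48.3×11.2) = 2.588×10^-6 K/W
R_outer film = 1/(h_o·A) = 1/(26×11.2) = 0.003434 K/W
Sum of the known resistances R_other = 0.009954 K/W
Required total resistance R_tot = ΔT/Q_allow = 234/12800 = 0.01828 K/W
R_cellular glass = R_tot − R_other = 0.008327 K/W
L = R·k·A = 0.008327×0.0459×11.2

L ≈ 4.28 mm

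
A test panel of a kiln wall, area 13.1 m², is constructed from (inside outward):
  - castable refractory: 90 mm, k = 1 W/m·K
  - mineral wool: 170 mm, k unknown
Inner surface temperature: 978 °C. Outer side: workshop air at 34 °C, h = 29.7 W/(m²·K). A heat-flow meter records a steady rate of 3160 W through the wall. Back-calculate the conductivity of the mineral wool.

Using the resistance-network approach (series):
R_castable refractory = L/(kA) = 0.09/(1×13.1) = 0.00687 K/W
R_outer film = 1/(h_o·A) = 1/(29.7×13.1) = 0.00257 K/W
Sum of known resistances R_other = 0.00944 K/W
Total R = ΔT/Q = 944/3160 = 0.2987 K/W
R_mineral wool = R_total − R_other = 0.2893 K/W
k = L/(R·A) = 0.17/(0.2893×13.1)

k ≈ 0.0449 W/(m·K)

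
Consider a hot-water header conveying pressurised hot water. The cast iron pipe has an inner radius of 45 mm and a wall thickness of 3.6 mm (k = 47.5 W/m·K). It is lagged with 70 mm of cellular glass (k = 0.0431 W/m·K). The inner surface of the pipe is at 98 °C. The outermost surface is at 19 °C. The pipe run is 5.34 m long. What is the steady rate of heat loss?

Per-layer cylindrical resistances, series-summed:
R_cast iron pipe wall = ln(48.6/45)/(2π×47.5×5.34) = 4.829×10^-5 K/W
R_cellular glass = ln(118.6/48.6)/(2π×0.0431×5.34) = 0.6169 K/W
R_total = 0.617 K/W
Q = ΔT/R_total = 79/0.617

Q ≈ 128 W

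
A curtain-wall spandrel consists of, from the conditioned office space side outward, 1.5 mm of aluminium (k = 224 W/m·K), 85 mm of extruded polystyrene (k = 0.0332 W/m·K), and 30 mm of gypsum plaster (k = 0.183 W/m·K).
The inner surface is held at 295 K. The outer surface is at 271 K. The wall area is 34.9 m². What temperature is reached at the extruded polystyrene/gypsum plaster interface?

T ≈ 272 K

Thermal resistances in series:
R_aluminium = L/(kA) = 0.0015/(224×34.9) = 1.919×10^-7 K/W
R_extruded polystyrene = L/(kA) = 0.085/(0.0332×34.9) = 0.07336 K/W
R_gypsum plaster = L/(kA) = 0.03/(0.183×34.9) = 0.004697 K/W
R_total = 0.07806 K/W;  Q = ΔT/R_total = 24/0.07806 = 307.5 W
T_interface = T_inner − Q·ΣR(inner→interface) = 295 − 307×0.07336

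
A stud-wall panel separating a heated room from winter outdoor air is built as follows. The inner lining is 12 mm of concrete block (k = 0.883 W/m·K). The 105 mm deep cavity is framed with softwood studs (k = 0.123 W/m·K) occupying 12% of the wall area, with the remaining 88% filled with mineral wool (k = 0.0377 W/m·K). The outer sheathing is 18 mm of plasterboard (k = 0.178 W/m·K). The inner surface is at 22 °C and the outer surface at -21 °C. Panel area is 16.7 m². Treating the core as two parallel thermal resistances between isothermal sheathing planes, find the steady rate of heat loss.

Q ≈ 312 W

Sheathing layers in series; stud and cavity paths in parallel between them.
R_inner = 0.012/(0.883×16.7) = 8.138×10^-4 K/W
R_stud  = 0.105/(0.123×0.12×16.7) = 0.426 K/W
R_cav   = 0.105/(0.0377×0.88×16.7) = 0.1895 K/W
1/R_core = 1/R_stud + 1/R_cav → R_core = 0.1312 K/W
R_outer = 0.018/(0.178×16.7) = 0.006055 K/W
R_total = 0.138 K/W
Q = ΔT/R_total = 43/0.138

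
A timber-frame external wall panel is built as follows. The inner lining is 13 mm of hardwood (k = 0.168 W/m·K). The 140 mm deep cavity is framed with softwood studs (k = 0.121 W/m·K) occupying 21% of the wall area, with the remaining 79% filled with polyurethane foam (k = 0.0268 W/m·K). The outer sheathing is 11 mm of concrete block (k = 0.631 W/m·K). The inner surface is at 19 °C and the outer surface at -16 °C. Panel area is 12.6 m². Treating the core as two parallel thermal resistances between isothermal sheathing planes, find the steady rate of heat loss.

Q ≈ 142 W

Sheathing layers in series; stud and cavity paths in parallel between them.
R_inner = 0.013/(0.168×12.6) = 0.006141 K/W
R_stud  = 0.14/(0.121×0.21×12.6) = 0.4373 K/W
R_cav   = 0.14/(0.0268×0.79×12.6) = 0.5248 K/W
1/R_core = 1/R_stud + 1/R_cav → R_core = 0.2385 K/W
R_outer = 0.011/(0.631×12.6) = 0.001384 K/W
R_total = 0.2461 K/W
Q = ΔT/R_total = 35/0.2461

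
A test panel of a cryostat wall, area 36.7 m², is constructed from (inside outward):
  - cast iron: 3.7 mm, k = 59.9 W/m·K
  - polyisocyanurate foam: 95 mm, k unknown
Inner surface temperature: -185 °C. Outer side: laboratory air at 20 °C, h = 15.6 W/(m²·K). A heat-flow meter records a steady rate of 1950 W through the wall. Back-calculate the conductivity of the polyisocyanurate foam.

k ≈ 0.025 W/(m·K)

Series thermal resistances:
R_cast iron = L/(kA) = 0.0037/(59.9×36.7) = 1.683×10^-6 K/W
R_outer film = 1/(h_o·A) = 1/(15.6×36.7) = 0.001747 K/W
Sum of known resistances R_other = 0.001748 K/W
Total R = ΔT/Q = 205/1950 = 0.1051 K/W
R_polyisocyanurate foam = R_total − R_other = 0.1034 K/W
k = L/(R·A) = 0.095/(0.1034×36.7)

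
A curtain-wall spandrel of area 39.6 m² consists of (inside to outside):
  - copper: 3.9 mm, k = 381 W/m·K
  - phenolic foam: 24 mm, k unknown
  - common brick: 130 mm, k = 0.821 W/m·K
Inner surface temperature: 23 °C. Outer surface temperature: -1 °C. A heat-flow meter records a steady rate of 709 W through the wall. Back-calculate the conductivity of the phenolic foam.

Using the resistance-network approach (series):
R_copper = L/(kA) = 0.0039/(381×39.6) = 2.585×10^-7 K/W
R_common brick = L/(kA) = 0.13/(0.821×39.6) = 0.003999 K/W
Sum of known resistances R_other = 0.003999 K/W
Total R = ΔT/Q = 24/709 = 0.03385 K/W
R_phenolic foam = R_total − R_other = 0.02985 K/W
k = L/(R·A) = 0.024/(0.02985×39.6)

k ≈ 0.0203 W/(m·K)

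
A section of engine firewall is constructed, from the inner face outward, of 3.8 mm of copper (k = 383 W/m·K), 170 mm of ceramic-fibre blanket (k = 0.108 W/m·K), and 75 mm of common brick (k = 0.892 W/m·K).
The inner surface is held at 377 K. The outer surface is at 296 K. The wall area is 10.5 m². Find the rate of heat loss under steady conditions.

Q ≈ 513 W

Using the resistance-network approach (series):
R_copper = L/(kA) = 0.0038/(383×10.5) = 9.449×10^-7 K/W
R_ceramic-fibre blanket = L/(kA) = 0.17/(0.108×10.5) = 0.1499 K/W
R_common brick = L/(kA) = 0.075/(0.892×10.5) = 0.008008 K/W
R_total = 0.1579 K/W
Q = ΔT / R_total = 81 / 0.1579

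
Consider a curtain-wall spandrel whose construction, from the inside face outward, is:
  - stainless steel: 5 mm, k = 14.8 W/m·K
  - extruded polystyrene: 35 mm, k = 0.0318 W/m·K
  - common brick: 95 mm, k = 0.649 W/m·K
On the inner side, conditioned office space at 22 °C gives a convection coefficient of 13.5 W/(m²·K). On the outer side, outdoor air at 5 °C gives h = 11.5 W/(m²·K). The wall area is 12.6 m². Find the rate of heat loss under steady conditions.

Q ≈ 152 W

Using the resistance-network approach (series):
R_inner film = 1/(h_i·A) = 1/(13.5×12.6) = 0.005879 K/W
R_stainless steel = L/(kA) = 0.005/(14.8×12.6) = 2.681×10^-5 K/W
R_extruded polystyrene = L/(kA) = 0.035/(0.0318×12.6) = 0.08735 K/W
R_common brick = L/(kA) = 0.095/(0.649×12.6) = 0.01162 K/W
R_outer film = 1/(h_o·A) = 1/(11.5×12.6) = 0.006901 K/W
R_total = 0.1118 K/W
Q = ΔT / R_total = 17 / 0.1118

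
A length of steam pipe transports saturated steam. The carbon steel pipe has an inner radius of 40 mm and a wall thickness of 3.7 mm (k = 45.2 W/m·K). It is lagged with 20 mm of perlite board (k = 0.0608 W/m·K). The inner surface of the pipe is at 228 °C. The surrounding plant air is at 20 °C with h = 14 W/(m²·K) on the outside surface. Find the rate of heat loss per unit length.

Radial resistances (cylindrical: R_cond = ln(r_o/r_i)/(2πkL), R_conv = 1/(h·2πrL)):
R_carbon steel pipe wall = ln(43.7/40)/(2π×45.2×1) = 3.115×10^-4 K/W
R_perlite board = ln(63.7/43.7)/(2π×0.0608×1) = 0.9864 K/W
R_outer film = 1/(h_o·2πr_oL) = 1/(14×2π×0.0637×1) = 0.1785 K/W
R_total = 1.165 K/W
Q = ΔT/R_total = 208/1.165

q′ ≈ 179 W/m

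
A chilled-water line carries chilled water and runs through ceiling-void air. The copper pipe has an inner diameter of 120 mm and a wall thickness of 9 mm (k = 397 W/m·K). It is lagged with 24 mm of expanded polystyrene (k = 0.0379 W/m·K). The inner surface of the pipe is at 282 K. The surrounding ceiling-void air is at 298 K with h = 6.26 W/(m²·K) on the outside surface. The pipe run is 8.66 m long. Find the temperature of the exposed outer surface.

T ≈ 295 K

Per-layer cylindrical resistances, series-summed:
R_copper pipe wall = ln(69/60)/(2π×397×8.66) = 6.47×10^-6 K/W
R_expanded polystyrene = ln(93/69)/(2π×0.0379×8.66) = 0.1447 K/W
R_outer film = 1/(h_o·2πr_oL) = 1/(6.26×2π×0.093×8.66) = 0.03157 K/W
R_total = 0.1763 K/W
Q = ΔT/R_total = 16/0.1763
Q = 90.7 W
T_interface = T_inner + Q·ΣR(inner→interface) = 282 + 90.7×0.1447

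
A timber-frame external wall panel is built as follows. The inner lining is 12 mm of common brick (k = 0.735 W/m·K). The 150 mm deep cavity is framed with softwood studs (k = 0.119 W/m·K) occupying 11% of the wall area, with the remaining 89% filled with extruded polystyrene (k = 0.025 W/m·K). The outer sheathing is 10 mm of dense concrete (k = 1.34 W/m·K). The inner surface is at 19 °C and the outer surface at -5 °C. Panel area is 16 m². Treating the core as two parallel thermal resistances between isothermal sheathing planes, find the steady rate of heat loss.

Q ≈ 90 W

Sheathing layers in series; stud and cavity paths in parallel between them.
R_inner = 0.012/(0.735×16) = 0.00102 K/W
R_stud  = 0.15/(0.119×0.11×16) = 0.7162 K/W
R_cav   = 0.15/(0.025×0.89×16) = 0.4213 K/W
1/R_core = 1/R_stud + 1/R_cav → R_core = 0.2653 K/W
R_outer = 0.01/(1.34×16) = 4.664×10^-4 K/W
R_total = 0.2668 K/W
Q = ΔT/R_total = 24/0.2668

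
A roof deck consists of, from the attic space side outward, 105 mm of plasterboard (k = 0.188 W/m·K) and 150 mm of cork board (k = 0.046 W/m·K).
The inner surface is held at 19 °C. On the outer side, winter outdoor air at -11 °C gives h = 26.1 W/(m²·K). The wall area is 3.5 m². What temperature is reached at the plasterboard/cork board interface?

T ≈ 14.7 °C

Thermal resistances in series:
R_plasterboard = L/(kA) = 0.105/(0.188×3.5) = 0.1596 K/W
R_cork board = L/(kA) = 0.15/(0.046×3.5) = 0.9317 K/W
R_outer film = 1/(h_o·A) = 1/(26.1×3.5) = 0.01095 K/W
R_total = 1.102 K/W;  Q = ΔT/R_total = 30/1.102 = 27.22 W
T_interface = T_inner − Q·ΣR(inner→interface) = 19 − 27.2×0.1596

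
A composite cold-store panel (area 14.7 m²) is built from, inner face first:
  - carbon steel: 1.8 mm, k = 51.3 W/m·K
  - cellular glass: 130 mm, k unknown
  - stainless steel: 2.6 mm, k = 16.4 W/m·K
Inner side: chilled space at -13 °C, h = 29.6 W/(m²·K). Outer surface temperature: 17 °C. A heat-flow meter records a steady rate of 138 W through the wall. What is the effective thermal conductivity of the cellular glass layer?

k ≈ 0.0411 W/(m·K)

Series thermal resistances:
R_inner film = 1/(h_i·A) = 1/(29.6×14.7) = 0.002298 K/W
R_carbon steel = L/(kA) = 0.0018/(51.3×14.7) = 2.387×10^-6 K/W
R_stainless steel = L/(kA) = 0.0026/(16.4×14.7) = 1.078×10^-5 K/W
Sum of known resistances R_other = 0.002311 K/W
Total R = ΔT/Q = 30/138 = 0.2174 K/W
R_cellular glass = R_total − R_other = 0.2151 K/W
k = L/(R·A) = 0.13/(0.2151×14.7)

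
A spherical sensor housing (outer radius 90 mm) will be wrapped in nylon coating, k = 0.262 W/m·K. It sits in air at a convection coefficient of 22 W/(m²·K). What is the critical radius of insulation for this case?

r_cr ≈ 23.8 mm

For a sphere r_cr = 2k/h = 2×0.262/22
r_cr = 23.8 mm; since the bare radius (90 mm) is above r_cr, any added insulation will reduce heat loss.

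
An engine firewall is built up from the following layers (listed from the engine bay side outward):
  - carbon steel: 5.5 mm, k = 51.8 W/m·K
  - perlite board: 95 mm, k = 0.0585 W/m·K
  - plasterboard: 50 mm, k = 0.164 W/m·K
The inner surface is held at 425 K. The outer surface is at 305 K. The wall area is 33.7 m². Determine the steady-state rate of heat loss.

Q ≈ 2100 W

Using the resistance-network approach (series):
R_carbon steel = L/(kA) = 0.0055/(51.8×33.7) = 3.151×10^-6 K/W
R_perlite board = L/(kA) = 0.095/(0.0585×33.7) = 0.04819 K/W
R_plasterboard = L/(kA) = 0.05/(0.164×33.7) = 0.009047 K/W
R_total = 0.05724 K/W
Q = ΔT / R_total = 120 / 0.05724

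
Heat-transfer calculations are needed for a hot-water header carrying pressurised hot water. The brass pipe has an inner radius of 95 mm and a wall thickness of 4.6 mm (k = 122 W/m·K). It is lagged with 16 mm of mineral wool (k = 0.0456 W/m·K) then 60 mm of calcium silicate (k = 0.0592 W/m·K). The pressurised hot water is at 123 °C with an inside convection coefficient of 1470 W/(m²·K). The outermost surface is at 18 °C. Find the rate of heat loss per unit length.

Per-layer cylindrical resistances, series-summed:
R_inner film = 1/(h_i·2πr₁L) = 1/(1470×2π×0.095×1) = 0.00114 K/W
R_brass pipe wall = ln(99.6/95)/(2π×122×1) = 6.169×10^-5 K/W
R_mineral wool = ln(115.6/99.6)/(2π×0.0456×1) = 0.52 K/W
R_calcium silicate = ln(175.6/115.6)/(2π×0.0592×1) = 1.124 K/W
R_total = 1.645 K/W
Q = ΔT/R_total = 105/1.645

q′ ≈ 63.8 W/m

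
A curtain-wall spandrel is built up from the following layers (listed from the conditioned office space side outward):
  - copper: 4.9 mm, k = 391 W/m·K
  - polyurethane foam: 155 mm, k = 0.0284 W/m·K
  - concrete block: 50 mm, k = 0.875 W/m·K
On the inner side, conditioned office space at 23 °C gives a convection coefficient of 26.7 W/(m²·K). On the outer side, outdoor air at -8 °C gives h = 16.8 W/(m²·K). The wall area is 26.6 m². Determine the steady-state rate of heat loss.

Q ≈ 147 W

Using the resistance-network approach (series):
R_inner film = 1/(h_i·A) = 1/(26.7×26.6) = 0.001408 K/W
R_copper = L/(kA) = 0.0049/(391×26.6) = 4.711×10^-7 K/W
R_polyurethane foam = L/(kA) = 0.155/(0.0284×26.6) = 0.2052 K/W
R_concrete block = L/(kA) = 0.05/(0.875×26.6) = 0.002148 K/W
R_outer film = 1/(h_o·A) = 1/(16.8×26.6) = 0.002238 K/W
R_total = 0.211 K/W
Q = ΔT / R_total = 31 / 0.211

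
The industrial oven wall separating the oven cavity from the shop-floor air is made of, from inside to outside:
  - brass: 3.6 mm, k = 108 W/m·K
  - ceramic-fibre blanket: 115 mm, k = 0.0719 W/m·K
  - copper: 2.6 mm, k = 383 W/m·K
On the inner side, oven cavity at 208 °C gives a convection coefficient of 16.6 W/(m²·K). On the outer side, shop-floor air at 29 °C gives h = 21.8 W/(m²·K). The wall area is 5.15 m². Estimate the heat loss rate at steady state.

Q ≈ 540 W

Treating each layer as a thermal resistance in series:
R_inner film = 1/(h_i·A) = 1/(16.6×5.15) = 0.0117 K/W
R_brass = L/(kA) = 0.0036/(108×5.15) = 6.472×10^-6 K/W
R_ceramic-fibre blanket = L/(kA) = 0.115/(0.0719×5.15) = 0.3106 K/W
R_copper = L/(kA) = 0.0026/(383×5.15) = 1.318×10^-6 K/W
R_outer film = 1/(h_o·A) = 1/(21.8×5.15) = 0.008907 K/W
R_total = 0.3312 K/W
Q = ΔT / R_total = 179 / 0.3312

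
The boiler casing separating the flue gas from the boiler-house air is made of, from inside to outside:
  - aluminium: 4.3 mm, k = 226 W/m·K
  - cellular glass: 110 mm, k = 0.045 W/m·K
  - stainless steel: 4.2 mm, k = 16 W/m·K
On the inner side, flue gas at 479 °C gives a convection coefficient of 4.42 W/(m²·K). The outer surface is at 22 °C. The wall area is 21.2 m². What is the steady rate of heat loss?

Q ≈ 3630 W

Thermal resistances in series:
R_inner film = 1/(h_i·A) = 1/(4.42×21.2) = 0.01067 K/W
R_aluminium = L/(kA) = 0.0043/(226×21.2) = 8.975×10^-7 K/W
R_cellular glass = L/(kA) = 0.11/(0.045×21.2) = 0.1153 K/W
R_stainless steel = L/(kA) = 0.0042/(16×21.2) = 1.238×10^-5 K/W
R_total = 0.126 K/W
Q = ΔT / R_total = 457 / 0.126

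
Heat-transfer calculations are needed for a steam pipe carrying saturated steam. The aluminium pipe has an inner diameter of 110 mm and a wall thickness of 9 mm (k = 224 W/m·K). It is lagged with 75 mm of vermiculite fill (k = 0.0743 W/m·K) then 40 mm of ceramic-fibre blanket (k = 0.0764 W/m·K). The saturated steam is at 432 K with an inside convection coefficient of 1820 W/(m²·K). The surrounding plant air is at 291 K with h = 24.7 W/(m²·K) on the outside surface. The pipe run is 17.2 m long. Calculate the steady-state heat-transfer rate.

Per-layer cylindrical resistances, series-summed:
R_inner film = 1/(h_i·2πr₁L) = 1/(1820×2π×0.055×17.2) = 9.244×10^-5 K/W
R_aluminium pipe wall = ln(64/55)/(2π×224×17.2) = 6.26×10^-6 K/W
R_vermiculite fill = ln(139/64)/(2π×0.0743×17.2) = 0.09659 K/W
R_ceramic-fibre blanket = ln(179/139)/(2π×0.0764×17.2) = 0.03063 K/W
R_outer film = 1/(h_o·2πr_oL) = 1/(24.7×2π×0.179×17.2) = 0.002093 K/W
R_total = 0.1294 K/W
Q = ΔT/R_total = 141/0.1294

Q ≈ 1090 W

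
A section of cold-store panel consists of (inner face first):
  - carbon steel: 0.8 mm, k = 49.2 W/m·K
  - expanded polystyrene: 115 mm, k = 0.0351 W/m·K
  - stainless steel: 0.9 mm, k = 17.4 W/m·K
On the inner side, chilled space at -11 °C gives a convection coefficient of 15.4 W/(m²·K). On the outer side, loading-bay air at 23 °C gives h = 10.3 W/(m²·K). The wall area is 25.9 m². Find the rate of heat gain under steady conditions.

Series thermal resistances:
R_inner film = 1/(h_i·A) = 1/(15.4×25.9) = 0.002507 K/W
R_carbon steel = L/(kA) = 0.0008/(49.2×25.9) = 6.278×10^-7 K/W
R_expanded polystyrene = L/(kA) = 0.115/(0.0351×25.9) = 0.1265 K/W
R_stainless steel = L/(kA) = 0.0009/(17.4×25.9) = 1.997×10^-6 K/W
R_outer film = 1/(h_o·A) = 1/(10.3×25.9) = 0.003749 K/W
R_total = 0.1328 K/W
Q = ΔT / R_total = 34 / 0.1328

Q ≈ 256 W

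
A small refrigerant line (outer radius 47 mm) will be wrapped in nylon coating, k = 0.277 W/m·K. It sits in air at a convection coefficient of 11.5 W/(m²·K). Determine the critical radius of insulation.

For a cylinder r_cr = k/h = 0.277/11.5
r_cr = 24.1 mm; since the bare radius (47 mm) is above r_cr, any added insulation will reduce heat loss.

r_cr ≈ 24.1 mm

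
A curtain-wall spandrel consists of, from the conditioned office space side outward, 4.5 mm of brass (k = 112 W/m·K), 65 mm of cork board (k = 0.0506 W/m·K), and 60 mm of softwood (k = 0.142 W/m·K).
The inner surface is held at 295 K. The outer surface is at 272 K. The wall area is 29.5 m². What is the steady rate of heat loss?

Q ≈ 397 W

Model the wall as resistances in series:
R_brass = L/(kA) = 0.0045/(112×29.5) = 1.362×10^-6 K/W
R_cork board = L/(kA) = 0.065/(0.0506×29.5) = 0.04355 K/W
R_softwood = L/(kA) = 0.06/(0.142×29.5) = 0.01432 K/W
R_total = 0.05787 K/W
Q = ΔT / R_total = 23 / 0.05787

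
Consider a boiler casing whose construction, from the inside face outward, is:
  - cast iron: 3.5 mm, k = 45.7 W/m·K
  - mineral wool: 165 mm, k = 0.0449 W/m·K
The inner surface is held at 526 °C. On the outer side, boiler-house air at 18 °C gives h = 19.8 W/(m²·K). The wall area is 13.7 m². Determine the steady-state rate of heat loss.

Q ≈ 1870 W

Using the resistance-network approach (series):
R_cast iron = L/(kA) = 0.0035/(45.7×13.7) = 5.59×10^-6 K/W
R_mineral wool = L/(kA) = 0.165/(0.0449×13.7) = 0.2682 K/W
R_outer film = 1/(h_o·A) = 1/(19.8×13.7) = 0.003687 K/W
R_total = 0.2719 K/W
Q = ΔT / R_total = 508 / 0.2719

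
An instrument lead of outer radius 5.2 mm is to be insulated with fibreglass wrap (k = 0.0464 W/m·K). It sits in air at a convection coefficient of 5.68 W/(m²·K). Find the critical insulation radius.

For a cylinder r_cr = k/h = 0.0464/5.68
r_cr = 8.17 mm; since the bare radius (5.2 mm) is below r_cr, adding a thin layer of insulation will *increase* heat loss.

r_cr ≈ 8.17 mm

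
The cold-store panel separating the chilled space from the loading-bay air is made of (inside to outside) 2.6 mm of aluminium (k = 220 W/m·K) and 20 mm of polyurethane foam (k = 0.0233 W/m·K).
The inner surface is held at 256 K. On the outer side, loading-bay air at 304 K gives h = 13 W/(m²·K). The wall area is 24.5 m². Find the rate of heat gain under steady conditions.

Model the wall as resistances in series:
R_aluminium = L/(kA) = 0.0026/(220×24.5) = 4.824×10^-7 K/W
R_polyurethane foam = L/(kA) = 0.02/(0.0233×24.5) = 0.03504 K/W
R_outer film = 1/(h_o·A) = 1/(13×24.5) = 0.00314 K/W
R_total = 0.03818 K/W
Q = ΔT / R_total = 48 / 0.03818

Q ≈ 1260 W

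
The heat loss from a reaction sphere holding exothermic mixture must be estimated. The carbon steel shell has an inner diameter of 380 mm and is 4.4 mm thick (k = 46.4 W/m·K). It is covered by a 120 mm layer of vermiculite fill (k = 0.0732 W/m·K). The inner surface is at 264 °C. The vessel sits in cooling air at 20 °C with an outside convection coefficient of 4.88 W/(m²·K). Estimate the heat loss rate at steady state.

Q ≈ 106 W

Each spherical layer contributes R = (1/r_i − 1/r_o)/(4πk):
R_carbon steel shell = (1/0.19 − 1/0.1944)/(4π×46.4) = 2.043×10^-4 K/W
R_vermiculite fill = (1/0.1944 − 1/0.3144)/(4π×0.0732) = 2.134 K/W
R_outer film = 1/(h·4πr_o²) = 1/(4.88×4π×0.3144²) = 0.165 K/W
R_total = 2.3 K/W
Q = ΔT/R_total = 244/2.3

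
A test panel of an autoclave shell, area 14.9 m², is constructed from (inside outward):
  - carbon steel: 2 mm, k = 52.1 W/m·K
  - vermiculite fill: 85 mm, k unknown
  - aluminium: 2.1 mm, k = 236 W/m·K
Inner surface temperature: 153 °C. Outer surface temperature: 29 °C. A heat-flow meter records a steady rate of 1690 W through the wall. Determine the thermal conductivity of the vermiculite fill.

Series thermal resistances:
R_carbon steel = L/(kA) = 0.002/(52.1×14.9) = 2.576×10^-6 K/W
R_aluminium = L/(kA) = 0.0021/(236×14.9) = 5.972×10^-7 K/W
Sum of known resistances R_other = 3.174×10^-6 K/W
Total R = ΔT/Q = 124/1690 = 0.07337 K/W
R_vermiculite fill = R_total − R_other = 0.07337 K/W
k = L/(R·A) = 0.085/(0.07337×14.9)

k ≈ 0.0778 W/(m·K)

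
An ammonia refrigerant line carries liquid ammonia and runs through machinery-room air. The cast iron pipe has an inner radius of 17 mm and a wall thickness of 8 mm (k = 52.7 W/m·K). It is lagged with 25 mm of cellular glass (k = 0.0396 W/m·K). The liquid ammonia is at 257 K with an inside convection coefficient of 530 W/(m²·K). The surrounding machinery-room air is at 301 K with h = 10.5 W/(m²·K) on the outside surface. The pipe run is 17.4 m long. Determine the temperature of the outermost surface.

For a radial system each layer contributes R = ln(r_out/r_in)/(2πkL); films add R = 1/(hA).
R_inner film = 1/(h_i·2πr₁L) = 1/(530×2π×0.017×17.4) = 0.001015 K/W
R_cast iron pipe wall = ln(25/17)/(2π×52.7×17.4) = 6.694×10^-5 K/W
R_cellular glass = ln(50/25)/(2π×0.0396×17.4) = 0.1601 K/W
R_outer film = 1/(h_o·2πr_oL) = 1/(10.5×2π×0.05×17.4) = 0.01742 K/W
R_total = 0.1786 K/W
Q = ΔT/R_total = 44/0.1786
Q = 246 W
T_interface = T_inner + Q·ΣR(inner→interface) = 257 + 246×0.1612

T ≈ 297 K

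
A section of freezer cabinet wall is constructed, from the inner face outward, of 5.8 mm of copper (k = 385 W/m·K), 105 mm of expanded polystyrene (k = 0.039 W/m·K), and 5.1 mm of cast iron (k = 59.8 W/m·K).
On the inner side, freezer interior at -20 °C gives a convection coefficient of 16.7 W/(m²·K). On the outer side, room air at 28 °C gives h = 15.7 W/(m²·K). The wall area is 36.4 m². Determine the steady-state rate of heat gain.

Treating each layer as a thermal resistance in series:
R_inner film = 1/(h_i·A) = 1/(16.7×36.4) = 0.001645 K/W
R_copper = L/(kA) = 0.0058/(385×36.4) = 4.139×10^-7 K/W
R_expanded polystyrene = L/(kA) = 0.105/(0.039×36.4) = 0.07396 K/W
R_cast iron = L/(kA) = 0.0051/(59.8×36.4) = 2.343×10^-6 K/W
R_outer film = 1/(h_o·A) = 1/(15.7×36.4) = 0.00175 K/W
R_total = 0.07736 K/W
Q = ΔT / R_total = 48 / 0.07736

Q ≈ 620 W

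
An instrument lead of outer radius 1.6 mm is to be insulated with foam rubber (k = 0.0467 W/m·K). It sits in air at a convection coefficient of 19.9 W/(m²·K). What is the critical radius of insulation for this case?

For a cylinder r_cr = k/h = 0.0467/19.9
r_cr = 2.35 mm; since the bare radius (1.6 mm) is below r_cr, adding a thin layer of insulation will *increase* heat loss.

r_cr ≈ 2.35 mm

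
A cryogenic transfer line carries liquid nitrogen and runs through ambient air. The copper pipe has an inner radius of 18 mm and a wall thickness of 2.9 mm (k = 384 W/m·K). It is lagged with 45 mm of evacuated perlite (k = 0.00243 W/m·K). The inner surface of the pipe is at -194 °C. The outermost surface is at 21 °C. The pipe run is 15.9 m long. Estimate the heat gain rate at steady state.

Radial resistances (cylindrical: R_cond = ln(r_o/r_i)/(2πkL), R_conv = 1/(h·2πrL)):
R_copper pipe wall = ln(20.9/18)/(2π×384×15.9) = 3.894×10^-6 K/W
R_evacuated perlite = ln(65.9/20.9)/(2π×0.00243×15.9) = 4.73 K/W
R_total = 4.73 K/W
Q = ΔT/R_total = 215/4.73

Q ≈ 45.4 W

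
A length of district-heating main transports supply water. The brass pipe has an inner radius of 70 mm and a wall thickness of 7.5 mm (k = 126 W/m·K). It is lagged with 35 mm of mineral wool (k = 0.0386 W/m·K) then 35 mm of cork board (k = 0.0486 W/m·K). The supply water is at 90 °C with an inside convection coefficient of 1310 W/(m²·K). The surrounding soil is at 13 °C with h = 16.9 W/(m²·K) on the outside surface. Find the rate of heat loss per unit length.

q′ ≈ 30.9 W/m

Treating each annulus and film as a series resistance:
R_inner film = 1/(h_i·2πr₁L) = 1/(1310×2π×0.07×1) = 0.001736 K/W
R_brass pipe wall = ln(77.5/70)/(2π×126×1) = 1.286×10^-4 K/W
R_mineral wool = ln(112.5/77.5)/(2π×0.0386×1) = 1.537 K/W
R_cork board = ln(147.5/112.5)/(2π×0.0486×1) = 0.8871 K/W
R_outer film = 1/(h_o·2πr_oL) = 1/(16.9×2π×0.1475×1) = 0.06385 K/W
R_total = 2.489 K/W
Q = ΔT/R_total = 77/2.489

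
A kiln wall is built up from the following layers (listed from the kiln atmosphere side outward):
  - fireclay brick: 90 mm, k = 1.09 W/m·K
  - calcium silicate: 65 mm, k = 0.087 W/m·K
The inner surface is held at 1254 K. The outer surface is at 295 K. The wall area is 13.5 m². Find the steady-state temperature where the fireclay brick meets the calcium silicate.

T ≈ 1160 K

Thermal resistances in series:
R_fireclay brick = L/(kA) = 0.09/(1.09×13.5) = 0.006116 K/W
R_calcium silicate = L/(kA) = 0.065/(0.087×13.5) = 0.05534 K/W
R_total = 0.06146 K/W;  Q = ΔT/R_total = 959/0.06146 = 15600 W
T_interface = T_inner − Q·ΣR(inner→interface) = 1254 − 15600×0.006116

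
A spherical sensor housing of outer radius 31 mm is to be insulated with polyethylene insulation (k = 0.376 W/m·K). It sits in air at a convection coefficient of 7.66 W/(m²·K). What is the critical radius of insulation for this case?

For a sphere r_cr = 2k/h = 2×0.376/7.66
r_cr = 98.2 mm; since the bare radius (31 mm) is below r_cr, adding a thin layer of insulation will *increase* heat loss.

r_cr ≈ 98.2 mm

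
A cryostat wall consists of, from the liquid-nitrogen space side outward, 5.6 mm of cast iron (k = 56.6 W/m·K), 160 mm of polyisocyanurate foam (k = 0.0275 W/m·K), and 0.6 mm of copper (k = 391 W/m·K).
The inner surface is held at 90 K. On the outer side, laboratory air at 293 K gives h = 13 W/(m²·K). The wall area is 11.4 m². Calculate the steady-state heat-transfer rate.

Using the resistance-network approach (series):
R_cast iron = L/(kA) = 0.0056/(56.6×11.4) = 8.679×10^-6 K/W
R_polyisocyanurate foam = L/(kA) = 0.16/(0.0275×11.4) = 0.5104 K/W
R_copper = L/(kA) = 0.0006/(391×11.4) = 1.346×10^-7 K/W
R_outer film = 1/(h_o·A) = 1/(13×11.4) = 0.006748 K/W
R_total = 0.5171 K/W
Q = ΔT / R_total = 203 / 0.5171

Q ≈ 393 W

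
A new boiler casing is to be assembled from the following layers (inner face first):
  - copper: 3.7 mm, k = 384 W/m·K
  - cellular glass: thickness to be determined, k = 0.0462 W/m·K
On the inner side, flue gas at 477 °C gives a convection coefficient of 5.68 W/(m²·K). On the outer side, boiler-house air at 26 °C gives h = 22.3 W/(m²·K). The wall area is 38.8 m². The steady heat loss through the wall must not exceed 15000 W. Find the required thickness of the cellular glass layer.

L ≈ 43.7 mm

Series thermal resistances:
R_inner film = 1/(h_i·A) = 1/(5.68×38.8) = 0.004538 K/W
R_copper = L/(kA) = 0.0037/(384×38.8) = 2.483×10^-7 K/W
R_outer film = 1/(h_o·A) = 1/(22.3×38.8) = 0.001156 K/W
Sum of the known resistances R_other = 0.005694 K/W
Required total resistance R_tot = ΔT/Q_allow = 451/15000 = 0.03007 K/W
R_cellular glass = R_tot − R_other = 0.02437 K/W
L = R·k·A = 0.02437×0.0462×38.8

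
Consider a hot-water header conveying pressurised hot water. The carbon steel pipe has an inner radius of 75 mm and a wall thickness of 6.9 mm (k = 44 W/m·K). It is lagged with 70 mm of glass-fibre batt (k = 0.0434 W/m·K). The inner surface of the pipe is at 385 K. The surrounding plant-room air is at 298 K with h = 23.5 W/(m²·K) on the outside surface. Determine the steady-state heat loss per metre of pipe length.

Per-layer cylindrical resistances, series-summed:
R_carbon steel pipe wall = ln(81.9/75)/(2π×44×1) = 3.183×10^-4 K/W
R_glass-fibre batt = ln(151.9/81.9)/(2π×0.0434×1) = 2.265 K/W
R_outer film = 1/(h_o·2πr_oL) = 1/(23.5×2π×0.1519×1) = 0.04459 K/W
R_total = 2.31 K/W
Q = ΔT/R_total = 87/2.31

q′ ≈ 37.7 W/m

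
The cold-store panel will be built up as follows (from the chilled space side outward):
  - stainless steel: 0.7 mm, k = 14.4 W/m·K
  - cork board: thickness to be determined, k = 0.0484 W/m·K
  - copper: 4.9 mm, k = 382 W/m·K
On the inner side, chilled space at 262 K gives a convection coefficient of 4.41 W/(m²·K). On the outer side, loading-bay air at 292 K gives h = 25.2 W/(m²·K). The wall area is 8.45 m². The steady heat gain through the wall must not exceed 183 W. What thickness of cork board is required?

L ≈ 54.1 mm

Series thermal resistances:
R_inner film = 1/(h_i·A) = 1/(4.41×8.45) = 0.02684 K/W
R_stainless steel = L/(kA) = 0.0007/(14.4×8.45) = 5.753×10^-6 K/W
R_copper = L/(kA) = 0.0049/(382×8.45) = 1.518×10^-6 K/W
R_outer film = 1/(h_o·A) = 1/(25.2×8.45) = 0.004696 K/W
Sum of the known resistances R_other = 0.03154 K/W
Required total resistance R_tot = ΔT/Q_allow = 30/183 = 0.1639 K/W
R_cork board = R_tot − R_other = 0.1324 K/W
L = R·k·A = 0.1324×0.0484×8.45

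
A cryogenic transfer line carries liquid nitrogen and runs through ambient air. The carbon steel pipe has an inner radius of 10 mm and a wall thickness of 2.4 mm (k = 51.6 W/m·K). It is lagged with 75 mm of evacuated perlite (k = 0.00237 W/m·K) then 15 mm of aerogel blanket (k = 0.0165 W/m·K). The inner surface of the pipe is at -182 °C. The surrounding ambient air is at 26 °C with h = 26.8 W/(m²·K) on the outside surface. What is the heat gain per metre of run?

Radial resistances (cylindrical: R_cond = ln(r_o/r_i)/(2πkL), R_conv = 1/(h·2πrL)):
R_carbon steel pipe wall = ln(12.4/10)/(2π×51.6×1) = 6.635×10^-4 K/W
R_evacuated perlite = ln(87.4/12.4)/(2π×0.00237×1) = 131.1 K/W
R_aerogel blanket = ln(102.4/87.4)/(2π×0.0165×1) = 1.528 K/W
R_outer film = 1/(h_o·2πr_oL) = 1/(26.8×2π×0.1024×1) = 0.05799 K/W
R_total = 132.7 K/W
Q = ΔT/R_total = 208/132.7

q′ ≈ 1.57 W/m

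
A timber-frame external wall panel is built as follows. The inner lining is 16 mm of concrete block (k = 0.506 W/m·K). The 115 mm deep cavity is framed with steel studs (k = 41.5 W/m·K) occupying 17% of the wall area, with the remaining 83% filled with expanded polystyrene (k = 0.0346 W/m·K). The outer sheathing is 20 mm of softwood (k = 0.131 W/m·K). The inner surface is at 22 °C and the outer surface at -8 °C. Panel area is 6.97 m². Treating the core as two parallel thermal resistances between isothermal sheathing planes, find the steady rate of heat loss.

Sheathing layers in series; stud and cavity paths in parallel between them.
R_inner = 0.016/(0.506×6.97) = 0.004537 K/W
R_stud  = 0.115/(41.5×0.17×6.97) = 0.002339 K/W
R_cav   = 0.115/(0.0346×0.83×6.97) = 0.5745 K/W
1/R_core = 1/R_stud + 1/R_cav → R_core = 0.002329 K/W
R_outer = 0.02/(0.131×6.97) = 0.0219 K/W
R_total = 0.02877 K/W
Q = ΔT/R_total = 30/0.02877

Q ≈ 1040 W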